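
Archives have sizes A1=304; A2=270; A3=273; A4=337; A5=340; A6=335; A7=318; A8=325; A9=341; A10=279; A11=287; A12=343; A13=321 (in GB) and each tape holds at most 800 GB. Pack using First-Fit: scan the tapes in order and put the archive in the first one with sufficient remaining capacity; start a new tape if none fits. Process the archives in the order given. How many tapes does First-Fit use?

7

A1 (304 GB) → tape 1 (remaining 496 GB)
A2 (270 GB) → tape 1 (remaining 226 GB)
A3 (273 GB) → tape 2 (remaining 527 GB)
A4 (337 GB) → tape 2 (remaining 190 GB)
A5 (340 GB) → tape 3 (remaining 460 GB)
A6 (335 GB) → tape 3 (remaining 125 GB)
A7 (318 GB) → tape 4 (remaining 482 GB)
A8 (325 GB) → tape 4 (remaining 157 GB)
A9 (341 GB) → tape 5 (remaining 459 GB)
A10 (279 GB) → tape 5 (remaining 180 GB)
A11 (287 GB) → tape 6 (remaining 513 GB)
A12 (343 GB) → tape 6 (remaining 170 GB)
A13 (321 GB) → tape 7 (remaining 479 GB)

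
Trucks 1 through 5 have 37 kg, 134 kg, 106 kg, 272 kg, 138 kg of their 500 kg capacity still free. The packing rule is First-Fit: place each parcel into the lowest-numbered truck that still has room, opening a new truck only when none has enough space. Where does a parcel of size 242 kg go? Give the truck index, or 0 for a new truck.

4

Trucks with room: truck 4 (272 kg).
The first with room is truck 4.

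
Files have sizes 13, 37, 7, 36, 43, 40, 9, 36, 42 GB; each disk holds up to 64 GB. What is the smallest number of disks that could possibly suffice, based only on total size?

5 disks

Total size = 13 + 37 + 7 + 36 + 43 + 40 + 9 + 36 + 42 = 263 GB.
⌈263 / 64⌉ = 5.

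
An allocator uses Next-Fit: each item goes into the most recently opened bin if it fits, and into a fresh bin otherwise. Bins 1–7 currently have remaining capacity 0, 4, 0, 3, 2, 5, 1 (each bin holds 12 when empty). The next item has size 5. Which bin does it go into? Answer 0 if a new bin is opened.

0

Next-Fit only looks at bin 7, which has 1 free.
5 does not fit, so a new bin is opened.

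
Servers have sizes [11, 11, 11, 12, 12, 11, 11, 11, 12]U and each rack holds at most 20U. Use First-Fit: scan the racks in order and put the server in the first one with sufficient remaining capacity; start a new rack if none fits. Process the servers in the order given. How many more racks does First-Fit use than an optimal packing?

First-Fit: [11] [11] [11] [12] [12] [11] [11] [11] [12] → 9 racks.
9 servers exceed 10U (half the capacity), and no two of those can share a rack, so at least 9 racks are needed.
So 9 is already optimal.

0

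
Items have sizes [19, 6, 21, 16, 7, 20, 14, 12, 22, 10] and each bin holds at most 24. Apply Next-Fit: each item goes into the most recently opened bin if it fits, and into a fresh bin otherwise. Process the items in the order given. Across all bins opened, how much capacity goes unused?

Put 19 in bin 1; 5 remain.
Put 6 in bin 2; 18 remain.
Put 21 in bin 3; 3 remain.
Put 16 in bin 4; 8 remain.
Put 7 in bin 4; 1 remain.
Put 20 in bin 5; 4 remain.
Put 14 in bin 6; 10 remain.
Put 12 in bin 7; 12 remain.
Put 22 in bin 8; 2 remain.
Put 10 in bin 9; 14 remain.
9 bins × 24 = 216; used 147; unused 69.

69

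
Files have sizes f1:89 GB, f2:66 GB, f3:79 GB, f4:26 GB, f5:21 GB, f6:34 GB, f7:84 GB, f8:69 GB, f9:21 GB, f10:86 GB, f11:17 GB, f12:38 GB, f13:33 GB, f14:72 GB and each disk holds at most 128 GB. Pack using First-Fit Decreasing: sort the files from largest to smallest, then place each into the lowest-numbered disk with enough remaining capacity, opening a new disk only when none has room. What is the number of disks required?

Sorted descending: 89, 86, 84, 79, 72, 69, 66, 38, 34, 33, 26, 21, 21, 17.
disk 1: place 89 GB, 39 GB left
disk 2: place 86 GB, 42 GB left
disk 3: place 84 GB, 44 GB left
disk 4: place 79 GB, 49 GB left
disk 5: place 72 GB, 56 GB left
disk 6: place 69 GB, 59 GB left
disk 7: place 66 GB, 62 GB left
disk 1: place 38 GB, 1 GB left
disk 2: place 34 GB, 8 GB left
disk 3: place 33 GB, 11 GB left
disk 4: place 26 GB, 23 GB left
disk 4: place 21 GB, 2 GB left
disk 5: place 21 GB, 35 GB left
disk 5: place 17 GB, 18 GB left
Final disks: [89,38] [86,34] [84,33] [79,26,21] [72,21,17] [69] [66].

7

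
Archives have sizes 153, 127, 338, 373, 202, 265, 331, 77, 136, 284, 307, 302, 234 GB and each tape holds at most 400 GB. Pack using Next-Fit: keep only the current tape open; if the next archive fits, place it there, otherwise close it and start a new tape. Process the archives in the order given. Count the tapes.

153 GB → tape 1 (remaining 247 GB)
127 GB → tape 1 (remaining 120 GB)
338 GB → tape 2 (remaining 62 GB)
373 GB → tape 3 (remaining 27 GB)
202 GB → tape 4 (remaining 198 GB)
265 GB → tape 5 (remaining 135 GB)
331 GB → tape 6 (remaining 69 GB)
77 GB → tape 7 (remaining 323 GB)
136 GB → tape 7 (remaining 187 GB)
284 GB → tape 8 (remaining 116 GB)
307 GB → tape 9 (remaining 93 GB)
302 GB → tape 10 (remaining 98 GB)
234 GB → tape 11 (remaining 166 GB)
Final tapes: [153,127] [338] [373] [202] [265] [331] [77,136] [284] [307] [302] [234].

11 tapes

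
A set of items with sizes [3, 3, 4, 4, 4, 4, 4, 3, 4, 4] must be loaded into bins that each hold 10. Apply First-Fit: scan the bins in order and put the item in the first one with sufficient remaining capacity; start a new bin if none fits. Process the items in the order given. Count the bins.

3 → bin 1 (remaining 7)
3 → bin 1 (remaining 4)
4 → bin 1 (remaining 0)
4 → bin 2 (remaining 6)
4 → bin 2 (remaining 2)
4 → bin 3 (remaining 6)
4 → bin 3 (remaining 2)
3 → bin 4 (remaining 7)
4 → bin 4 (remaining 3)
4 → bin 5 (remaining 6)

5 bins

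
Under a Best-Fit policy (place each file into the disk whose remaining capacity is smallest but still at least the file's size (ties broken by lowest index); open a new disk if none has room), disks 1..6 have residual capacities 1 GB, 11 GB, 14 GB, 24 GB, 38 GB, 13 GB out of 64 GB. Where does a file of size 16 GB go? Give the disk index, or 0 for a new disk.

Disks with room: disk 4 (24 GB), disk 5 (38 GB).
Tightest fit is disk 4 with 24 GB free.

4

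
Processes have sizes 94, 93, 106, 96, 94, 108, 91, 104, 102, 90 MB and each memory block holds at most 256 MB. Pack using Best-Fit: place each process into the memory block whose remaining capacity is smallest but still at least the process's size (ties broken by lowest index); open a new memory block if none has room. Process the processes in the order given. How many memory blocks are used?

94 MB → memory block 1 (remaining 162 MB)
93 MB → memory block 1 (remaining 69 MB)
106 MB → memory block 2 (remaining 150 MB)
96 MB → memory block 2 (remaining 54 MB)
94 MB → memory block 3 (remaining 162 MB)
108 MB → memory block 3 (remaining 54 MB)
91 MB → memory block 4 (remaining 165 MB)
104 MB → memory block 4 (remaining 61 MB)
102 MB → memory block 5 (remaining 154 MB)
90 MB → memory block 5 (remaining 64 MB)
Final memory blocks: [94,93] [106,96] [94,108] [91,104] [102,90].

5 memory blocks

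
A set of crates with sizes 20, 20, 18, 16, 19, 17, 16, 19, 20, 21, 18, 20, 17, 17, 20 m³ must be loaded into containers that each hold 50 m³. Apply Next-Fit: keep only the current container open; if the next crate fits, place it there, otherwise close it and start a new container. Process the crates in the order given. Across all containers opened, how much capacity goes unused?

Put 20 m³ in container 1; 30 m³ remain.
Put 20 m³ in container 1; 10 m³ remain.
Put 18 m³ in container 2; 32 m³ remain.
Put 16 m³ in container 2; 16 m³ remain.
Put 19 m³ in container 3; 31 m³ remain.
Put 17 m³ in container 3; 14 m³ remain.
Put 16 m³ in container 4; 34 m³ remain.
Put 19 m³ in container 4; 15 m³ remain.
Put 20 m³ in container 5; 30 m³ remain.
Put 21 m³ in container 5; 9 m³ remain.
Put 18 m³ in container 6; 32 m³ remain.
Put 20 m³ in container 6; 12 m³ remain.
Put 17 m³ in container 7; 33 m³ remain.
Put 17 m³ in container 7; 16 m³ remain.
Put 20 m³ in container 8; 30 m³ remain.
8 containers × 50 m³ = 400 m³; used 278 m³; unused 122 m³.

122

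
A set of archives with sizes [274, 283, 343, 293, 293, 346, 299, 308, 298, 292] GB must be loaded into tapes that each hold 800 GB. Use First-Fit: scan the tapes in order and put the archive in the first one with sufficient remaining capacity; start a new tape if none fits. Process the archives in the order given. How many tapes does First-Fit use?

tape 1: place 274 GB, 526 GB left
tape 1: place 283 GB, 243 GB left
tape 2: place 343 GB, 457 GB left
tape 2: place 293 GB, 164 GB left
tape 3: place 293 GB, 507 GB left
tape 3: place 346 GB, 161 GB left
tape 4: place 299 GB, 501 GB left
tape 4: place 308 GB, 193 GB left
tape 5: place 298 GB, 502 GB left
tape 5: place 292 GB, 210 GB left

5 tapes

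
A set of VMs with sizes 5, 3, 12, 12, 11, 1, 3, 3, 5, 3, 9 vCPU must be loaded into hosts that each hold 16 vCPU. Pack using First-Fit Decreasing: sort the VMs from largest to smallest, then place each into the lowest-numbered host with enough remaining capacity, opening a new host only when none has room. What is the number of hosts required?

5

Sorted descending: 12, 12, 11, 9, 5, 5, 3, 3, 3, 3, 1.
Put 12 vCPU in host 1; 4 vCPU remain.
Put 12 vCPU in host 2; 4 vCPU remain.
Put 11 vCPU in host 3; 5 vCPU remain.
Put 9 vCPU in host 4; 7 vCPU remain.
Put 5 vCPU in host 3; 0 vCPU remain.
Put 5 vCPU in host 4; 2 vCPU remain.
Put 3 vCPU in host 1; 1 vCPU remain.
Put 3 vCPU in host 2; 1 vCPU remain.
Put 3 vCPU in host 5; 13 vCPU remain.
Put 3 vCPU in host 5; 10 vCPU remain.
Put 1 vCPU in host 1; 0 vCPU remain.
Final hosts: [12,3,1] [12,3] [11,5] [9,5] [3,3].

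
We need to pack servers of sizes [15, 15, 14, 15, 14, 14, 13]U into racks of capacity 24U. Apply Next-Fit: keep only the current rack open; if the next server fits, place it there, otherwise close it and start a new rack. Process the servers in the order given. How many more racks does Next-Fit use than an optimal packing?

Next-Fit: [15] [15] [14] [15] [14] [14] [13] → 7 racks.
7 servers exceed 12U (half the capacity), and no two of those can share a rack, so at least 7 racks are needed.
So 7 is already optimal.

0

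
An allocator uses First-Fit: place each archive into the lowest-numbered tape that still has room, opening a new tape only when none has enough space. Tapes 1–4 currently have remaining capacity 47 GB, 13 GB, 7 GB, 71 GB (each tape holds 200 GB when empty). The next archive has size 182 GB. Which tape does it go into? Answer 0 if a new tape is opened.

0

No tape has ≥ 182 GB free, so a new tape is opened.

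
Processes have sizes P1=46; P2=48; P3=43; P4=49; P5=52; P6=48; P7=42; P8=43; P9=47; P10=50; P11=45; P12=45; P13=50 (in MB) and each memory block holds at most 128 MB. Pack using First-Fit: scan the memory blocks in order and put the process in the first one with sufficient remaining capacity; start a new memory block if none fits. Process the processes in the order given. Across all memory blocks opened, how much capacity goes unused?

288

memory block 1: place P1 (46 MB), 82 MB left
memory block 1: place P2 (48 MB), 34 MB left
memory block 2: place P3 (43 MB), 85 MB left
memory block 2: place P4 (49 MB), 36 MB left
memory block 3: place P5 (52 MB), 76 MB left
memory block 3: place P6 (48 MB), 28 MB left
memory block 4: place P7 (42 MB), 86 MB left
memory block 4: place P8 (43 MB), 43 MB left
memory block 5: place P9 (47 MB), 81 MB left
memory block 5: place P10 (50 MB), 31 MB left
memory block 6: place P11 (45 MB), 83 MB left
memory block 6: place P12 (45 MB), 38 MB left
memory block 7: place P13 (50 MB), 78 MB left
7 memory blocks × 128 MB = 896 MB; used 608 MB; unused 288 MB.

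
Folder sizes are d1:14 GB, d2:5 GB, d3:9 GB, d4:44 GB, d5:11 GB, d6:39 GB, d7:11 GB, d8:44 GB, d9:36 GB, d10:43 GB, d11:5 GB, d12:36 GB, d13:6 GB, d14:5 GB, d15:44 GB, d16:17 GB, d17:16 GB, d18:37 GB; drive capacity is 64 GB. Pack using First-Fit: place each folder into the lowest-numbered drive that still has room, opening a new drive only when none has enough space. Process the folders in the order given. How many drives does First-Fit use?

9 drives

d1 (14 GB) → drive 1 (remaining 50 GB)
d2 (5 GB) → drive 1 (remaining 45 GB)
d3 (9 GB) → drive 1 (remaining 36 GB)
d4 (44 GB) → drive 2 (remaining 20 GB)
d5 (11 GB) → drive 1 (remaining 25 GB)
d6 (39 GB) → drive 3 (remaining 25 GB)
d7 (11 GB) → drive 1 (remaining 14 GB)
d8 (44 GB) → drive 4 (remaining 20 GB)
d9 (36 GB) → drive 5 (remaining 28 GB)
d10 (43 GB) → drive 6 (remaining 21 GB)
d11 (5 GB) → drive 1 (remaining 9 GB)
d12 (36 GB) → drive 7 (remaining 28 GB)
d13 (6 GB) → drive 1 (remaining 3 GB)
d14 (5 GB) → drive 2 (remaining 15 GB)
d15 (44 GB) → drive 8 (remaining 20 GB)
d16 (17 GB) → drive 3 (remaining 8 GB)
d17 (16 GB) → drive 4 (remaining 4 GB)
d18 (37 GB) → drive 9 (remaining 27 GB)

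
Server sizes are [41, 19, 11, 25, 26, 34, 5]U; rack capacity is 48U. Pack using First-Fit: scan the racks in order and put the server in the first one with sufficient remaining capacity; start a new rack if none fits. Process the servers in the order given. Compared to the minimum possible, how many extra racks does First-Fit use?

1

First-Fit: [41,5] [19,11] [25] [26] [34] → 5 racks.
Total size 161U; any packing needs at least ⌈161/48⌉ = 4 racks.
An optimal packing achieves that bound: [41,5] [34,11] [26,19] [25] → 4 racks.
Excess: 5 − 4 = 1.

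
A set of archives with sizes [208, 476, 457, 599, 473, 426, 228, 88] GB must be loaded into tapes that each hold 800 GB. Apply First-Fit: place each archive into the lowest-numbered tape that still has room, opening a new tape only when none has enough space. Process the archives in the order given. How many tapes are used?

Put 208 GB in tape 1; 592 GB remain.
Put 476 GB in tape 1; 116 GB remain.
Put 457 GB in tape 2; 343 GB remain.
Put 599 GB in tape 3; 201 GB remain.
Put 473 GB in tape 4; 327 GB remain.
Put 426 GB in tape 5; 374 GB remain.
Put 228 GB in tape 2; 115 GB remain.
Put 88 GB in tape 1; 28 GB remain.

5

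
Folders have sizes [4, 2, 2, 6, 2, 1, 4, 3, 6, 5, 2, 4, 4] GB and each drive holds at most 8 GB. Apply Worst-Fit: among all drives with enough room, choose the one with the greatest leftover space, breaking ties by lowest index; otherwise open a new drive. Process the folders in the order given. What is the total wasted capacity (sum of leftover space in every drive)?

4 GB → drive 1 (remaining 4 GB)
2 GB → drive 1 (remaining 2 GB)
2 GB → drive 1 (remaining 0 GB)
6 GB → drive 2 (remaining 2 GB)
2 GB → drive 2 (remaining 0 GB)
1 GB → drive 3 (remaining 7 GB)
4 GB → drive 3 (remaining 3 GB)
3 GB → drive 3 (remaining 0 GB)
6 GB → drive 4 (remaining 2 GB)
5 GB → drive 5 (remaining 3 GB)
2 GB → drive 5 (remaining 1 GB)
4 GB → drive 6 (remaining 4 GB)
4 GB → drive 6 (remaining 0 GB)
6 drives × 8 GB = 48 GB; used 45 GB; unused 3 GB.

3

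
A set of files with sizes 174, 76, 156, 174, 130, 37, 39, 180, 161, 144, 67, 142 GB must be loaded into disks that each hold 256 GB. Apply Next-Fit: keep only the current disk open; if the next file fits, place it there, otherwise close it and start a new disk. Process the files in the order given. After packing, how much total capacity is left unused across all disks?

568

Put 174 GB in disk 1; 82 GB remain.
Put 76 GB in disk 1; 6 GB remain.
Put 156 GB in disk 2; 100 GB remain.
Put 174 GB in disk 3; 82 GB remain.
Put 130 GB in disk 4; 126 GB remain.
Put 37 GB in disk 4; 89 GB remain.
Put 39 GB in disk 4; 50 GB remain.
Put 180 GB in disk 5; 76 GB remain.
Put 161 GB in disk 6; 95 GB remain.
Put 144 GB in disk 7; 112 GB remain.
Put 67 GB in disk 7; 45 GB remain.
Put 142 GB in disk 8; 114 GB remain.
8 disks × 256 GB = 2048 GB; used 1480 GB; unused 568 GB.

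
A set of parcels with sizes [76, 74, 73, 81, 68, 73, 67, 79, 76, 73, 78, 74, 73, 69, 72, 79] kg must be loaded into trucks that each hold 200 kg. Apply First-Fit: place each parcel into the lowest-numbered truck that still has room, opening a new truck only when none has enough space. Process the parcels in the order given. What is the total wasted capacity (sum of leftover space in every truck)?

truck 1: place 76 kg, 124 kg left
truck 1: place 74 kg, 50 kg left
truck 2: place 73 kg, 127 kg left
truck 2: place 81 kg, 46 kg left
truck 3: place 68 kg, 132 kg left
truck 3: place 73 kg, 59 kg left
truck 4: place 67 kg, 133 kg left
truck 4: place 79 kg, 54 kg left
truck 5: place 76 kg, 124 kg left
truck 5: place 73 kg, 51 kg left
truck 6: place 78 kg, 122 kg left
truck 6: place 74 kg, 48 kg left
truck 7: place 73 kg, 127 kg left
truck 7: place 69 kg, 58 kg left
truck 8: place 72 kg, 128 kg left
truck 8: place 79 kg, 49 kg left
8 trucks × 200 kg = 1600 kg; used 1185 kg; unused 415 kg.

415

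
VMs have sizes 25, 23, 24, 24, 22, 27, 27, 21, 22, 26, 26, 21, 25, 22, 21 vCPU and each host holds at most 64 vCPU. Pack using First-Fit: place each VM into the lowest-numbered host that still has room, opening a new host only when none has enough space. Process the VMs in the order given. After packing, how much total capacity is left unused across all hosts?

host 1: place 25 vCPU, 39 vCPU left
host 1: place 23 vCPU, 16 vCPU left
host 2: place 24 vCPU, 40 vCPU left
host 2: place 24 vCPU, 16 vCPU left
host 3: place 22 vCPU, 42 vCPU left
host 3: place 27 vCPU, 15 vCPU left
host 4: place 27 vCPU, 37 vCPU left
host 4: place 21 vCPU, 16 vCPU left
host 5: place 22 vCPU, 42 vCPU left
host 5: place 26 vCPU, 16 vCPU left
host 6: place 26 vCPU, 38 vCPU left
host 6: place 21 vCPU, 17 vCPU left
host 7: place 25 vCPU, 39 vCPU left
host 7: place 22 vCPU, 17 vCPU left
host 8: place 21 vCPU, 43 vCPU left
8 hosts × 64 vCPU = 512 vCPU; used 356 vCPU; unused 156 vCPU.

156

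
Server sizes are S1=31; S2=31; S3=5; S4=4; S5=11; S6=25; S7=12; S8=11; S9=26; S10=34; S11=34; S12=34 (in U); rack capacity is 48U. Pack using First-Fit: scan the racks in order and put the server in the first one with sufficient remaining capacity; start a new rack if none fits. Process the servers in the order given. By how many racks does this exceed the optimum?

First-Fit: [31,5,4] [31,11] [25,12,11] [26] [34] [34] [34] → 7 racks.
7 servers exceed 24U (half the capacity), and no two of those can share a rack, so at least 7 racks are needed.
So 7 is already optimal.

0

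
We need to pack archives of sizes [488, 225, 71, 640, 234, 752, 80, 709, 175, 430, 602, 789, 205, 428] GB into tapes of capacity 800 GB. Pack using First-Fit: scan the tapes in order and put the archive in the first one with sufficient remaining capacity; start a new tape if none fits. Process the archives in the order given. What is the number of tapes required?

tape 1: place 488 GB, 312 GB left
tape 1: place 225 GB, 87 GB left
tape 1: place 71 GB, 16 GB left
tape 2: place 640 GB, 160 GB left
tape 3: place 234 GB, 566 GB left
tape 4: place 752 GB, 48 GB left
tape 2: place 80 GB, 80 GB left
tape 5: place 709 GB, 91 GB left
tape 3: place 175 GB, 391 GB left
tape 6: place 430 GB, 370 GB left
tape 7: place 602 GB, 198 GB left
tape 8: place 789 GB, 11 GB left
tape 3: place 205 GB, 186 GB left
tape 9: place 428 GB, 372 GB left

9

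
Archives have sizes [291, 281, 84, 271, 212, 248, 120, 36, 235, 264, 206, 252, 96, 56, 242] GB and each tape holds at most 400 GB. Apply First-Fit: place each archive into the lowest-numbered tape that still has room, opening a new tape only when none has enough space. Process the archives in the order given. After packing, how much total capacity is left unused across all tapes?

1106

tape 1: place 291 GB, 109 GB left
tape 2: place 281 GB, 119 GB left
tape 1: place 84 GB, 25 GB left
tape 3: place 271 GB, 129 GB left
tape 4: place 212 GB, 188 GB left
tape 5: place 248 GB, 152 GB left
tape 3: place 120 GB, 9 GB left
tape 2: place 36 GB, 83 GB left
tape 6: place 235 GB, 165 GB left
tape 7: place 264 GB, 136 GB left
tape 8: place 206 GB, 194 GB left
tape 9: place 252 GB, 148 GB left
tape 4: place 96 GB, 92 GB left
tape 2: place 56 GB, 27 GB left
tape 10: place 242 GB, 158 GB left
10 tapes × 400 GB = 4000 GB; used 2894 GB; unused 1106 GB.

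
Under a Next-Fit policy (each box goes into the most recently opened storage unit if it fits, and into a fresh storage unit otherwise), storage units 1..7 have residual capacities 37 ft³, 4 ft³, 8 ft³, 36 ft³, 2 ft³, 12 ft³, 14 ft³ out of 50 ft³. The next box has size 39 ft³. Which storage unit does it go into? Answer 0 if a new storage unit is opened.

Next-Fit only looks at storage unit 7, which has 14 ft³ free.
39 ft³ does not fit, so a new storage unit is opened.

0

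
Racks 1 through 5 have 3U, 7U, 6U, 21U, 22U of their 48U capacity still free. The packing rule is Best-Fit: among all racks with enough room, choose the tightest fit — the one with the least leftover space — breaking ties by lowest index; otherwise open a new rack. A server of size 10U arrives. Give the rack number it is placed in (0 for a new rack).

Racks with room: rack 4 (21U), rack 5 (22U).
Tightest fit is rack 4 with 21U free.

4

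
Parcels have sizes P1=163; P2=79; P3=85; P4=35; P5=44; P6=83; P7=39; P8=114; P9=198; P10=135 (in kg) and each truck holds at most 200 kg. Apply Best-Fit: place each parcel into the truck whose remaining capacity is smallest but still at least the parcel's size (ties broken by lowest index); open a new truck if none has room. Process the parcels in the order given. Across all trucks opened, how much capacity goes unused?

225

truck 1: place P1 (163 kg), 37 kg left
truck 2: place P2 (79 kg), 121 kg left
truck 2: place P3 (85 kg), 36 kg left
truck 2: place P4 (35 kg), 1 kg left
truck 3: place P5 (44 kg), 156 kg left
truck 3: place P6 (83 kg), 73 kg left
truck 3: place P7 (39 kg), 34 kg left
truck 4: place P8 (114 kg), 86 kg left
truck 5: place P9 (198 kg), 2 kg left
truck 6: place P10 (135 kg), 65 kg left
6 trucks × 200 kg = 1200 kg; used 975 kg; unused 225 kg.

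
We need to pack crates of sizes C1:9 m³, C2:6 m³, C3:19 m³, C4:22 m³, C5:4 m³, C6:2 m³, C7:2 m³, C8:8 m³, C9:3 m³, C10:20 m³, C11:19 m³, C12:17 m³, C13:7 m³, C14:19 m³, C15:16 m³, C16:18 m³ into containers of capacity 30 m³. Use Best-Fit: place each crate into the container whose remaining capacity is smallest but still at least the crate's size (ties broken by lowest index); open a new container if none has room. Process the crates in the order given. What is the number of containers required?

C1 (9 m³) → container 1 (remaining 21 m³)
C2 (6 m³) → container 1 (remaining 15 m³)
C3 (19 m³) → container 2 (remaining 11 m³)
C4 (22 m³) → container 3 (remaining 8 m³)
C5 (4 m³) → container 3 (remaining 4 m³)
C6 (2 m³) → container 3 (remaining 2 m³)
C7 (2 m³) → container 3 (remaining 0 m³)
C8 (8 m³) → container 2 (remaining 3 m³)
C9 (3 m³) → container 2 (remaining 0 m³)
C10 (20 m³) → container 4 (remaining 10 m³)
C11 (19 m³) → container 5 (remaining 11 m³)
C12 (17 m³) → container 6 (remaining 13 m³)
C13 (7 m³) → container 4 (remaining 3 m³)
C14 (19 m³) → container 7 (remaining 11 m³)
C15 (16 m³) → container 8 (remaining 14 m³)
C16 (18 m³) → container 9 (remaining 12 m³)
Final containers: [9,6] [19,8,3] [22,4,2,2] [20,7] [19] [17] [19] [16] [18].

9 containers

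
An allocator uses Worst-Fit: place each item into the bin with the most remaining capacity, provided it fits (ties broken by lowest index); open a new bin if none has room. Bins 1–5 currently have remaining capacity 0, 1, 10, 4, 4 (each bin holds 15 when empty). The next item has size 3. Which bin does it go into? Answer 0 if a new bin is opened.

Bins with room: bin 3 (10), bin 4 (4), bin 5 (4).
Most room is bin 3 with 10 free.

3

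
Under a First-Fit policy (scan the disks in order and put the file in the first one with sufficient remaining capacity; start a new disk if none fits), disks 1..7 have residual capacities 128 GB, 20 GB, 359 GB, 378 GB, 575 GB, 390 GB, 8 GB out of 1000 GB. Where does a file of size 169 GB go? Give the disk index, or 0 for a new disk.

3

Disks with room: disk 3 (359 GB), disk 4 (378 GB), disk 5 (575 GB), disk 6 (390 GB).
The first with room is disk 3.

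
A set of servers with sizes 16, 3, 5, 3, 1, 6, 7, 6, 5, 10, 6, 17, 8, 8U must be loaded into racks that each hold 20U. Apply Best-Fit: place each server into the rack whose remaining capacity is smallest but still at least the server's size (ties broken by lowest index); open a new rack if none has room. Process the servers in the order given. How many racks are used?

6

16U → rack 1 (remaining 4U)
3U → rack 1 (remaining 1U)
5U → rack 2 (remaining 15U)
3U → rack 2 (remaining 12U)
1U → rack 1 (remaining 0U)
6U → rack 2 (remaining 6U)
7U → rack 3 (remaining 13U)
6U → rack 2 (remaining 0U)
5U → rack 3 (remaining 8U)
10U → rack 4 (remaining 10U)
6U → rack 3 (remaining 2U)
17U → rack 5 (remaining 3U)
8U → rack 4 (remaining 2U)
8U → rack 6 (remaining 12U)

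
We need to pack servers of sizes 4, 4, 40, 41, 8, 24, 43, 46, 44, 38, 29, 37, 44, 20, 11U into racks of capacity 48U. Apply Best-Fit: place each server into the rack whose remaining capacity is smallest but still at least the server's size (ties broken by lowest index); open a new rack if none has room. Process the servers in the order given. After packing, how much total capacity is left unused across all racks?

Put 4U in rack 1; 44U remain.
Put 4U in rack 1; 40U remain.
Put 40U in rack 1; 0U remain.
Put 41U in rack 2; 7U remain.
Put 8U in rack 3; 40U remain.
Put 24U in rack 3; 16U remain.
Put 43U in rack 4; 5U remain.
Put 46U in rack 5; 2U remain.
Put 44U in rack 6; 4U remain.
Put 38U in rack 7; 10U remain.
Put 29U in rack 8; 19U remain.
Put 37U in rack 9; 11U remain.
Put 44U in rack 10; 4U remain.
Put 20U in rack 11; 28U remain.
Put 11U in rack 9; 0U remain.
11 racks × 48U = 528U; used 433U; unused 95U.

95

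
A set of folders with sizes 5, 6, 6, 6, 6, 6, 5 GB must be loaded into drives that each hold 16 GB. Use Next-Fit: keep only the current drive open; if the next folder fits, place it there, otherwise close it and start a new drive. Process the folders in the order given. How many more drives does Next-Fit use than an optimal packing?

1

Next-Fit: [5,6] [6,6] [6,6] [5] → 4 drives.
Total size 40 GB; any packing needs at least ⌈40/16⌉ = 3 drives.
An optimal packing achieves that bound: [6,6] [6,6] [6,5,5] → 3 drives.
Excess: 4 − 3 = 1.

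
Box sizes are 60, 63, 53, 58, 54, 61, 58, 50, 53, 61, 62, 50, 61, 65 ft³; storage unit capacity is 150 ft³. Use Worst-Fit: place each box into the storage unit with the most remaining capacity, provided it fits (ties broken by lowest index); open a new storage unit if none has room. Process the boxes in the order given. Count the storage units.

60 ft³ → storage unit 1 (remaining 90 ft³)
63 ft³ → storage unit 1 (remaining 27 ft³)
53 ft³ → storage unit 2 (remaining 97 ft³)
58 ft³ → storage unit 2 (remaining 39 ft³)
54 ft³ → storage unit 3 (remaining 96 ft³)
61 ft³ → storage unit 3 (remaining 35 ft³)
58 ft³ → storage unit 4 (remaining 92 ft³)
50 ft³ → storage unit 4 (remaining 42 ft³)
53 ft³ → storage unit 5 (remaining 97 ft³)
61 ft³ → storage unit 5 (remaining 36 ft³)
62 ft³ → storage unit 6 (remaining 88 ft³)
50 ft³ → storage unit 6 (remaining 38 ft³)
61 ft³ → storage unit 7 (remaining 89 ft³)
65 ft³ → storage unit 7 (remaining 24 ft³)
Final storage units: [60,63] [53,58] [54,61] [58,50] [53,61] [62,50] [61,65].

7 storage units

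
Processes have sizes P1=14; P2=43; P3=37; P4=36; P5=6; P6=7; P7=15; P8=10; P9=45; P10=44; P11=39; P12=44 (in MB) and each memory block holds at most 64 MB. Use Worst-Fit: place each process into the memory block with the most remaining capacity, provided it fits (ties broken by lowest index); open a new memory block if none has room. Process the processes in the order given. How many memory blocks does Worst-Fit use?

Put P1 (14 MB) in memory block 1; 50 MB remain.
Put P2 (43 MB) in memory block 1; 7 MB remain.
Put P3 (37 MB) in memory block 2; 27 MB remain.
Put P4 (36 MB) in memory block 3; 28 MB remain.
Put P5 (6 MB) in memory block 3; 22 MB remain.
Put P6 (7 MB) in memory block 2; 20 MB remain.
Put P7 (15 MB) in memory block 3; 7 MB remain.
Put P8 (10 MB) in memory block 2; 10 MB remain.
Put P9 (45 MB) in memory block 4; 19 MB remain.
Put P10 (44 MB) in memory block 5; 20 MB remain.
Put P11 (39 MB) in memory block 6; 25 MB remain.
Put P12 (44 MB) in memory block 7; 20 MB remain.
Final memory blocks: [14,43] [37,7,10] [36,6,15] [45] [44] [39] [44].

7 memory blocks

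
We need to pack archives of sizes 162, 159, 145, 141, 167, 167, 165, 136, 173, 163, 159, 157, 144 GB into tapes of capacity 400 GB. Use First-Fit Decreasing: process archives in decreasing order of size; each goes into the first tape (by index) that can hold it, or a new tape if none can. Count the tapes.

Sorted descending: 173, 167, 167, 165, 163, 162, 159, 159, 157, 145, 144, 141, 136.
tape 1: place 173 GB, 227 GB left
tape 1: place 167 GB, 60 GB left
tape 2: place 167 GB, 233 GB left
tape 2: place 165 GB, 68 GB left
tape 3: place 163 GB, 237 GB left
tape 3: place 162 GB, 75 GB left
tape 4: place 159 GB, 241 GB left
tape 4: place 159 GB, 82 GB left
tape 5: place 157 GB, 243 GB left
tape 5: place 145 GB, 98 GB left
tape 6: place 144 GB, 256 GB left
tape 6: place 141 GB, 115 GB left
tape 7: place 136 GB, 264 GB left

7 tapes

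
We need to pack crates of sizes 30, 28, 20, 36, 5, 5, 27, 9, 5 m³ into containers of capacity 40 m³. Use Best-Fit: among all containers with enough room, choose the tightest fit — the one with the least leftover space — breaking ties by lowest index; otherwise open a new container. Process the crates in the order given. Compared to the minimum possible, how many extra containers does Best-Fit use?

0

Best-Fit: [30,5,5] [28,9] [20] [36] [27,5] → 5 containers.
Total size 165 m³; any packing needs at least ⌈165/40⌉ = 5 containers.
So 5 is already optimal.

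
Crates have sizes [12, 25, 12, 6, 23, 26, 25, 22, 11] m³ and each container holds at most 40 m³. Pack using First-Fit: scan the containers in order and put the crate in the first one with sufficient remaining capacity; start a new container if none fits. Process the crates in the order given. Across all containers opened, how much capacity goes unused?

container 1: place 12 m³, 28 m³ left
container 1: place 25 m³, 3 m³ left
container 2: place 12 m³, 28 m³ left
container 2: place 6 m³, 22 m³ left
container 3: place 23 m³, 17 m³ left
container 4: place 26 m³, 14 m³ left
container 5: place 25 m³, 15 m³ left
container 2: place 22 m³, 0 m³ left
container 3: place 11 m³, 6 m³ left
5 containers × 40 m³ = 200 m³; used 162 m³; unused 38 m³.

38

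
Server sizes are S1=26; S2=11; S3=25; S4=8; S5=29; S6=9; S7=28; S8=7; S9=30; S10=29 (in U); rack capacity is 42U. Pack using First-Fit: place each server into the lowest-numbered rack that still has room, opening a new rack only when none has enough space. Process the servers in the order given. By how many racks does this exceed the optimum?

0

First-Fit: [26,11] [25,8,9] [29,7] [28] [30] [29] → 6 racks.
6 servers exceed 21U (half the capacity), and no two of those can share a rack, so at least 6 racks are needed.
So 6 is already optimal.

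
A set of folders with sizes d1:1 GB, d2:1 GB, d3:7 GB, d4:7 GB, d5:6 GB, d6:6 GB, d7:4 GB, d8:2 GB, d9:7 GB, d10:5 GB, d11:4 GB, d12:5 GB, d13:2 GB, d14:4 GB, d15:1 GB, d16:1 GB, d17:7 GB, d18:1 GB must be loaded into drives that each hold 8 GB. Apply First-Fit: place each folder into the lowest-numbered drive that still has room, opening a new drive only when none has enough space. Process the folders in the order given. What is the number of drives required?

10

Put d1 (1 GB) in drive 1; 7 GB remain.
Put d2 (1 GB) in drive 1; 6 GB remain.
Put d3 (7 GB) in drive 2; 1 GB remain.
Put d4 (7 GB) in drive 3; 1 GB remain.
Put d5 (6 GB) in drive 1; 0 GB remain.
Put d6 (6 GB) in drive 4; 2 GB remain.
Put d7 (4 GB) in drive 5; 4 GB remain.
Put d8 (2 GB) in drive 4; 0 GB remain.
Put d9 (7 GB) in drive 6; 1 GB remain.
Put d10 (5 GB) in drive 7; 3 GB remain.
Put d11 (4 GB) in drive 5; 0 GB remain.
Put d12 (5 GB) in drive 8; 3 GB remain.
Put d13 (2 GB) in drive 7; 1 GB remain.
Put d14 (4 GB) in drive 9; 4 GB remain.
Put d15 (1 GB) in drive 2; 0 GB remain.
Put d16 (1 GB) in drive 3; 0 GB remain.
Put d17 (7 GB) in drive 10; 1 GB remain.
Put d18 (1 GB) in drive 6; 0 GB remain.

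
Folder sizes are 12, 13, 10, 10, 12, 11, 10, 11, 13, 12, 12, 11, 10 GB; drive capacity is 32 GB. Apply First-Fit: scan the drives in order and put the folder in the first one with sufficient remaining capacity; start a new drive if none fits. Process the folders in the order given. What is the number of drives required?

drive 1: place 12 GB, 20 GB left
drive 1: place 13 GB, 7 GB left
drive 2: place 10 GB, 22 GB left
drive 2: place 10 GB, 12 GB left
drive 2: place 12 GB, 0 GB left
drive 3: place 11 GB, 21 GB left
drive 3: place 10 GB, 11 GB left
drive 3: place 11 GB, 0 GB left
drive 4: place 13 GB, 19 GB left
drive 4: place 12 GB, 7 GB left
drive 5: place 12 GB, 20 GB left
drive 5: place 11 GB, 9 GB left
drive 6: place 10 GB, 22 GB left

6 drives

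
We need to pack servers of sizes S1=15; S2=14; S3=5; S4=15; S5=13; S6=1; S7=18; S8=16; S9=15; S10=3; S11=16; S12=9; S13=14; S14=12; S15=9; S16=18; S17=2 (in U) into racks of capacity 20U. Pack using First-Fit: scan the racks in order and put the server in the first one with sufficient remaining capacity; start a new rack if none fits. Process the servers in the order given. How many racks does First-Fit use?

12

rack 1: place S1 (15U), 5U left
rack 2: place S2 (14U), 6U left
rack 1: place S3 (5U), 0U left
rack 3: place S4 (15U), 5U left
rack 4: place S5 (13U), 7U left
rack 2: place S6 (1U), 5U left
rack 5: place S7 (18U), 2U left
rack 6: place S8 (16U), 4U left
rack 7: place S9 (15U), 5U left
rack 2: place S10 (3U), 2U left
rack 8: place S11 (16U), 4U left
rack 9: place S12 (9U), 11U left
rack 10: place S13 (14U), 6U left
rack 11: place S14 (12U), 8U left
rack 9: place S15 (9U), 2U left
rack 12: place S16 (18U), 2U left
rack 2: place S17 (2U), 0U left
Final racks: [15,5] [14,1,3,2] [15] [13] [18] [16] [15] [16] [9,9] [14] [12] [18].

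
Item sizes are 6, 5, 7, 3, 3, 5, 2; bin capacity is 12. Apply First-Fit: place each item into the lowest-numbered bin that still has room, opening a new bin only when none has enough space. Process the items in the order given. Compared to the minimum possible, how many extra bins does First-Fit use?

First-Fit: [6,5] [7,3,2] [3,5] → 3 bins.
Total size 31; any packing needs at least ⌈31/12⌉ = 3 bins.
So 3 is already optimal.

0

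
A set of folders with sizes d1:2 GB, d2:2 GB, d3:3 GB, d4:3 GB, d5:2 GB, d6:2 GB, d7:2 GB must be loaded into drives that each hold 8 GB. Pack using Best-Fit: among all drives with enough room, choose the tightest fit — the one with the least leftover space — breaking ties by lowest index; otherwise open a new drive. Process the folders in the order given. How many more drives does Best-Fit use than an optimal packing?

Best-Fit: [2,2,3] [3,2,2] [2] → 3 drives.
Total size 16 GB; any packing needs at least ⌈16/8⌉ = 2 drives.
An optimal packing achieves that bound: [3,3,2] [2,2,2,2] → 2 drives.
Excess: 3 − 2 = 1.

1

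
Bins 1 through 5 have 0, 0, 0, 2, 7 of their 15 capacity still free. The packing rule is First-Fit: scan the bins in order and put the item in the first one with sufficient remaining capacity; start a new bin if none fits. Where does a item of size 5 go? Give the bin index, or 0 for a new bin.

5

Bins with room: bin 5 (7).
The first with room is bin 5.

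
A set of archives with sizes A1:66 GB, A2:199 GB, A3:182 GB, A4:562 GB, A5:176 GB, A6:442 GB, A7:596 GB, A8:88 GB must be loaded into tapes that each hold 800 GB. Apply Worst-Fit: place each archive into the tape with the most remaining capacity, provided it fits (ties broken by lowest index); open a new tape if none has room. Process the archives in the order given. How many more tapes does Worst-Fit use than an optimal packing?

Worst-Fit: [66,199,182,176] [562] [442,88] [596] → 4 tapes.
Total size 2311 GB; any packing needs at least ⌈2311/800⌉ = 3 tapes.
An optimal packing achieves that bound: [596,199] [562,182] [442,176,88,66] → 3 tapes.
Excess: 4 − 3 = 1.

1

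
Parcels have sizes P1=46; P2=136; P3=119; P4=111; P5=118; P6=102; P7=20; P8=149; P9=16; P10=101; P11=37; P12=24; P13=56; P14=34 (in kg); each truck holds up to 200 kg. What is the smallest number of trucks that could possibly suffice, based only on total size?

6

Total size = 46 + 136 + 119 + 111 + 118 + 102 + 20 + 149 + 16 + 101 + 37 + 24 + 56 + 34 = 1069 kg.
⌈1069 / 200⌉ = 6.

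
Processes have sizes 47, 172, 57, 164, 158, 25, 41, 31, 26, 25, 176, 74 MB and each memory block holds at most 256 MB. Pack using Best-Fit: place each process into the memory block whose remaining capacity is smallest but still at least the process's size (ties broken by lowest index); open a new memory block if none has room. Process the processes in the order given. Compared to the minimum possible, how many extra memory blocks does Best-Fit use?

0

Best-Fit: [47,172,31] [57,164,25] [158,41,26,25] [176,74] → 4 memory blocks.
Total size 996 MB; any packing needs at least ⌈996/256⌉ = 4 memory blocks.
So 4 is already optimal.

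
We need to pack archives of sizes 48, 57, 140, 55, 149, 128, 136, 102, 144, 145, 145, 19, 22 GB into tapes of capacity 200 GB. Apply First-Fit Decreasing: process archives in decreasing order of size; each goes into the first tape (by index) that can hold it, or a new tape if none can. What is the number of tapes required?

8

Sorted descending: 149, 145, 145, 144, 140, 136, 128, 102, 57, 55, 48, 22, 19.
tape 1: place 149 GB, 51 GB left
tape 2: place 145 GB, 55 GB left
tape 3: place 145 GB, 55 GB left
tape 4: place 144 GB, 56 GB left
tape 5: place 140 GB, 60 GB left
tape 6: place 136 GB, 64 GB left
tape 7: place 128 GB, 72 GB left
tape 8: place 102 GB, 98 GB left
tape 5: place 57 GB, 3 GB left
tape 2: place 55 GB, 0 GB left
tape 1: place 48 GB, 3 GB left
tape 3: place 22 GB, 33 GB left
tape 3: place 19 GB, 14 GB left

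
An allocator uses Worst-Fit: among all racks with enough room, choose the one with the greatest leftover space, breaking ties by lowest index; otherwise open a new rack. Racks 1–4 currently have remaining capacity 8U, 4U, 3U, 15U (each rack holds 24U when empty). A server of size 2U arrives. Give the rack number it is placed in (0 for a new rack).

4

Racks with room: rack 1 (8U), rack 2 (4U), rack 3 (3U), rack 4 (15U).
Most room is rack 4 with 15U free.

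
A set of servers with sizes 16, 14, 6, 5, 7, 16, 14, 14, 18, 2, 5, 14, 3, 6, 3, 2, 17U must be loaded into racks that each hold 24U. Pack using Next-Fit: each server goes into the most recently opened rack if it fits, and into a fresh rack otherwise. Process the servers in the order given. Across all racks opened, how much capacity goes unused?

Put 16U in rack 1; 8U remain.
Put 14U in rack 2; 10U remain.
Put 6U in rack 2; 4U remain.
Put 5U in rack 3; 19U remain.
Put 7U in rack 3; 12U remain.
Put 16U in rack 4; 8U remain.
Put 14U in rack 5; 10U remain.
Put 14U in rack 6; 10U remain.
Put 18U in rack 7; 6U remain.
Put 2U in rack 7; 4U remain.
Put 5U in rack 8; 19U remain.
Put 14U in rack 8; 5U remain.
Put 3U in rack 8; 2U remain.
Put 6U in rack 9; 18U remain.
Put 3U in rack 9; 15U remain.
Put 2U in rack 9; 13U remain.
Put 17U in rack 10; 7U remain.
10 racks × 24U = 240U; used 162U; unused 78U.

78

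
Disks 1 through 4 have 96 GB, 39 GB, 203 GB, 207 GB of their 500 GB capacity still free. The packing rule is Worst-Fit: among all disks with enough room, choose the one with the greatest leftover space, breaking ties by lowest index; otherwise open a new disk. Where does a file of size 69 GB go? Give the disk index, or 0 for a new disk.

Disks with room: disk 1 (96 GB), disk 3 (203 GB), disk 4 (207 GB).
Most room is disk 4 with 207 GB free.

4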